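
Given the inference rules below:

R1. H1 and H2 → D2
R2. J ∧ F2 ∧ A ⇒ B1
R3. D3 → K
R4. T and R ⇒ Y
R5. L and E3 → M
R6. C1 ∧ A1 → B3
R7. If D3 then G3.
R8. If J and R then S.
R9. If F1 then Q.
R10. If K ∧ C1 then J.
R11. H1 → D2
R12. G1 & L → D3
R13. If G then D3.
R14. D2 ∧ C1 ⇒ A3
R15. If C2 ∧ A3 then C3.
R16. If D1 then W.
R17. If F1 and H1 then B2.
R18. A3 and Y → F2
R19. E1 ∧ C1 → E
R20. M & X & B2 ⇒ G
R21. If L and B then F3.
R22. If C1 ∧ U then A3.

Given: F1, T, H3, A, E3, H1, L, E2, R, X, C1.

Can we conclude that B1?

Y  (by R4: T, R)
M  (by R5: L, E3)
D2  (by R11: H1)
A3  (by R14: D2, C1)
B2  (by R17: F1, H1)
F2  (by R18: A3, Y)
G  (by R20: M, X, B2)
D3  (by R13: G)
K  (by R3: D3)
J  (by R10: K, C1)
B1  (by R2: J, F2, A)

Yes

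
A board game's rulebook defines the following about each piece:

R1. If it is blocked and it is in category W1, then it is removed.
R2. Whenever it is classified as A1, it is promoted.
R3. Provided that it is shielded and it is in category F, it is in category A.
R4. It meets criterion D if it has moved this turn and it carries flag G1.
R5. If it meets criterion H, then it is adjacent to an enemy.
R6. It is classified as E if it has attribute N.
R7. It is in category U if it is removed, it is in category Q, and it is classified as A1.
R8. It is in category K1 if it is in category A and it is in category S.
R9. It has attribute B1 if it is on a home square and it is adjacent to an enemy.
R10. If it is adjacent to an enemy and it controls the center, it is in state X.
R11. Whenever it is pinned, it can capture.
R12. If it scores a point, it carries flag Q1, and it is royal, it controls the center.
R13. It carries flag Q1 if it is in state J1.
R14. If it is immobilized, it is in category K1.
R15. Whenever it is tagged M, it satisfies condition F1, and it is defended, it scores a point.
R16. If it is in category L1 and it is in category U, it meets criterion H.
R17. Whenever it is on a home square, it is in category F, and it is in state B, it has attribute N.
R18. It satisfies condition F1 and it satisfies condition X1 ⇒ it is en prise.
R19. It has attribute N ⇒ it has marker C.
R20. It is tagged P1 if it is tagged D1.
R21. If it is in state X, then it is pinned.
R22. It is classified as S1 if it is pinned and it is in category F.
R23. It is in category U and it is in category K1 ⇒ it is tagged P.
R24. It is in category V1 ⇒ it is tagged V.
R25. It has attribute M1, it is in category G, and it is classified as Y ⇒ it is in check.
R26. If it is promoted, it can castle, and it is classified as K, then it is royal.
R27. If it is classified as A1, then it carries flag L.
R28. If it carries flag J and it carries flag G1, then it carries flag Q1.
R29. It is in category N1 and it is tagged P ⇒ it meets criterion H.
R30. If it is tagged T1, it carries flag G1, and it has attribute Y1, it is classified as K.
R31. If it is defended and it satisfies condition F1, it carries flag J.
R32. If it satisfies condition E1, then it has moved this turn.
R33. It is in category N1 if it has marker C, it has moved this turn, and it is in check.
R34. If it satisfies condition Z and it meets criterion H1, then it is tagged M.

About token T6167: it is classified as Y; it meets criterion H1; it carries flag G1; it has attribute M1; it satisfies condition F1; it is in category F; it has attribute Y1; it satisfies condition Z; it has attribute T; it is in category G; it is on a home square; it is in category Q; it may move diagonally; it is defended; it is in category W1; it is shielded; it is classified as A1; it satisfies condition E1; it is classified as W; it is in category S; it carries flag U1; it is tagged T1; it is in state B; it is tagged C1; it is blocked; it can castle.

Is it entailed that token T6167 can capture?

Yes

By R1 (it is blocked, it is in category W1): it is removed.
By R2 (it is classified as A1): it is promoted.
By R3 (it is shielded, it is in category F): it is in category A.
By R7 (it is removed, it is in category Q, it is classified as A1): it is in category U.
By R8 (it is in category A, it is in category S): it is in category K1.
By R17 (it is on a home square, it is in category F, it is in state B): it has attribute N.
By R19 (it has attribute N): it has marker C.
By R23 (it is in category U, it is in category K1): it is tagged P.
By R25 (it has attribute M1, it is in category G, it is classified as Y): it is in check.
By R30 (it is tagged T1, it carries flag G1, it has attribute Y1): it is classified as K.
By R31 (it is defended, it satisfies condition F1): it carries flag J.
By R32 (it satisfies condition E1): it has moved this turn.
By R33 (it has marker C, it has moved this turn, it is in check): it is in category N1.
By R34 (it satisfies condition Z, it meets criterion H1): it is tagged M.
By R15 (it is tagged M, it satisfies condition F1, it is defended): it scores a point.
By R26 (it is promoted, it can castle, it is classified as K): it is royal.
By R28 (it carries flag J, it carries flag G1): it carries flag Q1.
By R29 (it is in category N1, it is tagged P): it meets criterion H.
By R5 (it meets criterion H): it is adjacent to an enemy.
By R12 (it scores a point, it carries flag Q1, it is royal): it controls the center.
By R10 (it is adjacent to an enemy, it controls the center): it is in state X.
By R21 (it is in state X): it is pinned.
By R11 (it is pinned): it can capture.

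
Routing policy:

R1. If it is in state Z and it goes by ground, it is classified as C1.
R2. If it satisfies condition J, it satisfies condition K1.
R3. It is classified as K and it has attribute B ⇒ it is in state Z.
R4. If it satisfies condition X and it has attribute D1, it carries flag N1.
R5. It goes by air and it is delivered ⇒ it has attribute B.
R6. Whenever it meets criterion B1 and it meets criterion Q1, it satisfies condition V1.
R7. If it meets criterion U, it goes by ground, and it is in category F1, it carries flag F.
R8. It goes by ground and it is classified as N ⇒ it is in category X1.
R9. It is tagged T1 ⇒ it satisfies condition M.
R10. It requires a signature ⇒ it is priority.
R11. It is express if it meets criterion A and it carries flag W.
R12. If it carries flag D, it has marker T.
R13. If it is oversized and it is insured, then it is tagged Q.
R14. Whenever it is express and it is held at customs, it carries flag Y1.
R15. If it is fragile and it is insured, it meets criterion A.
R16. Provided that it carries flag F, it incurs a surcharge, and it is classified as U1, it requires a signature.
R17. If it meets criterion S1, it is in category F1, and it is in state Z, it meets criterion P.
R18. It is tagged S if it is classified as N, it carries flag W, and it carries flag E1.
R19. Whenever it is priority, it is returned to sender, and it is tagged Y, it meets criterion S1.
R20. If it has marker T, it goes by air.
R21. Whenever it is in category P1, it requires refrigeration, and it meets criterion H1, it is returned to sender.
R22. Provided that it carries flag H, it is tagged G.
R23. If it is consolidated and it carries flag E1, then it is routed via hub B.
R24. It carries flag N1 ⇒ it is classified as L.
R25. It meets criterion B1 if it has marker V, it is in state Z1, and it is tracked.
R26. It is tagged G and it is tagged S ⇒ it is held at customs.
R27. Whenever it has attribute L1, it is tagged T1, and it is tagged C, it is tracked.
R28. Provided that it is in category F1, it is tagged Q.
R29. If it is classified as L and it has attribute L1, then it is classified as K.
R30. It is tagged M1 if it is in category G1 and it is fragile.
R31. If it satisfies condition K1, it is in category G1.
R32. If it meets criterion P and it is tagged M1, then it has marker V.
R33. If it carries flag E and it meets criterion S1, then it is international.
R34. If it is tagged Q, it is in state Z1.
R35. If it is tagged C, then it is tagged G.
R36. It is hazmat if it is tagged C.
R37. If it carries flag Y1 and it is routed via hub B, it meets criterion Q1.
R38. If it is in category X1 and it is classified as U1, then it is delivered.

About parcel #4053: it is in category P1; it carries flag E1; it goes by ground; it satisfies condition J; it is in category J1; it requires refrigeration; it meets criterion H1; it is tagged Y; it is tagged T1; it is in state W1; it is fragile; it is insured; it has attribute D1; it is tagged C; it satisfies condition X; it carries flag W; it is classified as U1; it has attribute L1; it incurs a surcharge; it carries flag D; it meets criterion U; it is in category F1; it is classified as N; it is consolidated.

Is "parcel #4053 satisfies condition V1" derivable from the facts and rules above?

By R2 (it satisfies condition J): it satisfies condition K1.
By R4 (it satisfies condition X, it has attribute D1): it carries flag N1.
By R7 (it meets criterion U, it goes by ground, it is in category F1): it carries flag F.
By R8 (it goes by ground, it is classified as N): it is in category X1.
By R12 (it carries flag D): it has marker T.
By R15 (it is fragile, it is insured): it meets criterion A.
By R16 (it carries flag F, it incurs a surcharge, it is classified as U1): it requires a signature.
By R18 (it is classified as N, it carries flag W, it carries flag E1): it is tagged S.
By R20 (it has marker T): it goes by air.
By R21 (it is in category P1, it requires refrigeration, it meets criterion H1): it is returned to sender.
By R23 (it is consolidated, it carries flag E1): it is routed via hub B.
By R24 (it carries flag N1): it is classified as L.
By R27 (it has attribute L1, it is tagged T1, it is tagged C): it is tracked.
By R28 (it is in category F1): it is tagged Q.
By R29 (it is classified as L, it has attribute L1): it is classified as K.
By R31 (it satisfies condition K1): it is in category G1.
By R34 (it is tagged Q): it is in state Z1.
By R35 (it is tagged C): it is tagged G.
By R38 (it is in category X1, it is classified as U1): it is delivered.
By R5 (it goes by air, it is delivered): it has attribute B.
By R10 (it requires a signature): it is priority.
By R11 (it meets criterion A, it carries flag W): it is express.
By R19 (it is priority, it is returned to sender, it is tagged Y): it meets criterion S1.
By R26 (it is tagged G, it is tagged S): it is held at customs.
By R30 (it is in category G1, it is fragile): it is tagged M1.
By R3 (it is classified as K, it has attribute B): it is in state Z.
By R14 (it is express, it is held at customs): it carries flag Y1.
By R17 (it meets criterion S1, it is in category F1, it is in state Z): it meets criterion P.
By R32 (it meets criterion P, it is tagged M1): it has marker V.
By R37 (it carries flag Y1, it is routed via hub B): it meets criterion Q1.
By R25 (it has marker V, it is in state Z1, it is tracked): it meets criterion B1.
By R6 (it meets criterion B1, it meets criterion Q1): it satisfies condition V1.

Yes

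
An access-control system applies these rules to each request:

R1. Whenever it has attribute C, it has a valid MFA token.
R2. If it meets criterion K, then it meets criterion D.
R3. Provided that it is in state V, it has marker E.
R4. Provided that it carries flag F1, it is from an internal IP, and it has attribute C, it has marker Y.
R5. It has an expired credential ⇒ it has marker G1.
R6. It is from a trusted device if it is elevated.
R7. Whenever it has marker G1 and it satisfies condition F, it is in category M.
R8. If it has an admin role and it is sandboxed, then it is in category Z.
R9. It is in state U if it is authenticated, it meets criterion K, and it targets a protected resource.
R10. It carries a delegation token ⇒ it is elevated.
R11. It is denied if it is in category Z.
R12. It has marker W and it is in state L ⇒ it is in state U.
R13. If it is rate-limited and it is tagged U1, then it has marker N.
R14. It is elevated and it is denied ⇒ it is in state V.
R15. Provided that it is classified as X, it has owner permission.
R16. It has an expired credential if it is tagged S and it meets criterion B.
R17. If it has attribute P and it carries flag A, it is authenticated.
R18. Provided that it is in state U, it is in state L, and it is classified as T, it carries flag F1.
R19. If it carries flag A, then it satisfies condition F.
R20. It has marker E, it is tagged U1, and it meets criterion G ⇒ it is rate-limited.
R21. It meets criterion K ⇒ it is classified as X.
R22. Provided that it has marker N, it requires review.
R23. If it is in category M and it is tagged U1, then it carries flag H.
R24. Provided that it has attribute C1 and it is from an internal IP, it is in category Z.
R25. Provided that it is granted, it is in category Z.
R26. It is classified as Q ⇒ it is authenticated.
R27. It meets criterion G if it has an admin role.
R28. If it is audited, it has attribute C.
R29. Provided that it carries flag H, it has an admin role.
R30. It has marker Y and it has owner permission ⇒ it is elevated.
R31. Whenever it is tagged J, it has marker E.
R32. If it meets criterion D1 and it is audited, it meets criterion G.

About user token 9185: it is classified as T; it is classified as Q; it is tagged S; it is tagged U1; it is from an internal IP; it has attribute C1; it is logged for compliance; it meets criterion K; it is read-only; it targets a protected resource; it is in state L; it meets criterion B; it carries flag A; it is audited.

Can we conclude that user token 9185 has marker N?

By R16 (it is tagged S, it meets criterion B): it has an expired credential.
By R19 (it carries flag A): it satisfies condition F.
By R21 (it meets criterion K): it is classified as X.
By R24 (it has attribute C1, it is from an internal IP): it is in category Z.
By R26 (it is classified as Q): it is authenticated.
By R28 (it is audited): it has attribute C.
By R5 (it has an expired credential): it has marker G1.
By R7 (it has marker G1, it satisfies condition F): it is in category M.
By R9 (it is authenticated, it meets criterion K, it targets a protected resource): it is in state U.
By R11 (it is in category Z): it is denied.
By R15 (it is classified as X): it has owner permission.
By R18 (it is in state U, it is in state L, it is classified as T): it carries flag F1.
By R23 (it is in category M, it is tagged U1): it carries flag H.
By R29 (it carries flag H): it has an admin role.
By R4 (it carries flag F1, it is from an internal IP, it has attribute C): it has marker Y.
By R27 (it has an admin role): it meets criterion G.
By R30 (it has marker Y, it has owner permission): it is elevated.
By R14 (it is elevated, it is denied): it is in state V.
By R3 (it is in state V): it has marker E.
By R20 (it has marker E, it is tagged U1, it meets criterion G): it is rate-limited.
By R13 (it is rate-limited, it is tagged U1): it has marker N.

Yes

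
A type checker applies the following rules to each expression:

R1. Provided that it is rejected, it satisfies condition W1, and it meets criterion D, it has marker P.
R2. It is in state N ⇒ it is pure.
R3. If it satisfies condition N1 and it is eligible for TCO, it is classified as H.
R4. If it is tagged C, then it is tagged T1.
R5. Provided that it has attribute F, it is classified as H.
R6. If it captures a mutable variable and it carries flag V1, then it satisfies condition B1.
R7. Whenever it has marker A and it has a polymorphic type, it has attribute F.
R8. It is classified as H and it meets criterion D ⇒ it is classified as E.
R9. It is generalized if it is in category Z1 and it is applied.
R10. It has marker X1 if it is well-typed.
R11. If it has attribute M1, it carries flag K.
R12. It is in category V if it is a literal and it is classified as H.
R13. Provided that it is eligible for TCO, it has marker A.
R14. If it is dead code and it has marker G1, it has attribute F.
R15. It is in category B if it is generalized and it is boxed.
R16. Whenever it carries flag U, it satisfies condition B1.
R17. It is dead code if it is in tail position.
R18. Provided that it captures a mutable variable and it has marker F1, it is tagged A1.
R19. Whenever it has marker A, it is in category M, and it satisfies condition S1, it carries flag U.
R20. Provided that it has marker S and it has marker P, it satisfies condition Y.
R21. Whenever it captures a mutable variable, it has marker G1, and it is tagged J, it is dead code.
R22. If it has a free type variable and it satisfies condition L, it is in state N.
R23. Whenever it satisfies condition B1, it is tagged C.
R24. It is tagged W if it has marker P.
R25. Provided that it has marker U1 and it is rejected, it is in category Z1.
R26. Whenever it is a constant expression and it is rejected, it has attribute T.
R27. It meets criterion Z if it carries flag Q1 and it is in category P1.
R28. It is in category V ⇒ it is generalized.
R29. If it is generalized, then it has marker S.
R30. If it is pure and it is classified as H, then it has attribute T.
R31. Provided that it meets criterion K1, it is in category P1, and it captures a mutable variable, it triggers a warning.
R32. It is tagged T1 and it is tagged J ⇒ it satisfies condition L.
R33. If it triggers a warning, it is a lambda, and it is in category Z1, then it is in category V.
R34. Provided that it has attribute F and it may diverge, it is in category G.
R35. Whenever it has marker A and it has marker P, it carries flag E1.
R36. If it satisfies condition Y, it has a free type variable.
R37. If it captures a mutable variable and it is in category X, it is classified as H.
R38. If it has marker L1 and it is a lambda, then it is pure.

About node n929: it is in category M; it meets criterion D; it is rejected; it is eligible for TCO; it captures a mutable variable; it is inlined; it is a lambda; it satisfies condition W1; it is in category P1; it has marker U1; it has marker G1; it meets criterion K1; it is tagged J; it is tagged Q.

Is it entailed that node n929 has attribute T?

Forward chaining from the given facts derives: has marker P, has marker A, is dead code, is tagged W, is in category Z1, triggers a warning, is in category V, carries flag E1, has attribute F, is generalized, has marker S, is classified as H, is classified as E, satisfies condition Y, has a free type variable.
Rules concluding "it has attribute T": R26 needs "it is a constant expression"; R30 needs "it is pure" — none of these are established.

No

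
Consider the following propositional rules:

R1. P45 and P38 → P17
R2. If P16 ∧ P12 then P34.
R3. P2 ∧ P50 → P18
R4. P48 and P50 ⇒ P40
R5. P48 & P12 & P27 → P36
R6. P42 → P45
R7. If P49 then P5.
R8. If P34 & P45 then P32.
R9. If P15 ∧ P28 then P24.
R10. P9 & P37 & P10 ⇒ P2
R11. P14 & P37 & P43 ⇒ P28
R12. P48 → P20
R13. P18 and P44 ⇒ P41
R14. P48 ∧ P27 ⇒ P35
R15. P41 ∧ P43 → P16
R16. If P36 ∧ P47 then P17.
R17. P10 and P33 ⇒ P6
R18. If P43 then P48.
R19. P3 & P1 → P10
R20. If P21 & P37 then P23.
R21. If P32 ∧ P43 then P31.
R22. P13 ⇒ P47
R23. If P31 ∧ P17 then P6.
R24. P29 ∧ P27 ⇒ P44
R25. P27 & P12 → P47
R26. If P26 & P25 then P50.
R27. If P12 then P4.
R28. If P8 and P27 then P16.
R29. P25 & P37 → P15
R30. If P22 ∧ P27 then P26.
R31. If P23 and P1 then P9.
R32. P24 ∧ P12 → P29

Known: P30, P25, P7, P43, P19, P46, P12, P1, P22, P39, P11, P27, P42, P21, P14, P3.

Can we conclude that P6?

Forward chaining from the given facts derives: P45, P48, P10, P47, P4, P26, P36, P20, P35, P17, P50, P40.
Rules concluding P6: R17 needs P33; R23 needs P31 — none of these are established.

No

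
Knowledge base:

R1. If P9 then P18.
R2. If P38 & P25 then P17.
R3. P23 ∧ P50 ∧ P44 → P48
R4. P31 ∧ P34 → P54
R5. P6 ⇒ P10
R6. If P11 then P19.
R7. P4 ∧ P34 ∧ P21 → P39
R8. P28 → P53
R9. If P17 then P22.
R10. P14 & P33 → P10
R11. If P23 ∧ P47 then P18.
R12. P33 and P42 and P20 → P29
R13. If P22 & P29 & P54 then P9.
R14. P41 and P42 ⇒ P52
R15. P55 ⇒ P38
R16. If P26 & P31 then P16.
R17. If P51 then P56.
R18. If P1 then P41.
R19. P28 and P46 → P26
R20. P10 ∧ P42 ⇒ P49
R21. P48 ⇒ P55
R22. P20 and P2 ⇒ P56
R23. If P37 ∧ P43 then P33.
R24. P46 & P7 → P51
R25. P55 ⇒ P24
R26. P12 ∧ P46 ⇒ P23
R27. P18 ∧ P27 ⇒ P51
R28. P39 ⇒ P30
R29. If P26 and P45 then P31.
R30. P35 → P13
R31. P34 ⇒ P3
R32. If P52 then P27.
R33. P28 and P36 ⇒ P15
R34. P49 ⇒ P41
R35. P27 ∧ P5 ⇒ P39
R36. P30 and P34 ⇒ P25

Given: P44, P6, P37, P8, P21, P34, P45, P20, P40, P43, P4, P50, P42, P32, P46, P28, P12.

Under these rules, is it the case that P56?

Yes

P10  (by R5: P6)
P39  (by R7: P4, P34, P21)
P26  (by R19: P28, P46)
P49  (by R20: P10, P42)
P33  (by R23: P37, P43)
P23  (by R26: P12, P46)
P30  (by R28: P39)
P31  (by R29: P26, P45)
P41  (by R34: P49)
P25  (by R36: P30, P34)
P48  (by R3: P23, P50, P44)
P54  (by R4: P31, P34)
P29  (by R12: P33, P42, P20)
P52  (by R14: P41, P42)
P55  (by R21: P48)
P27  (by R32: P52)
P38  (by R15: P55)
P17  (by R2: P38, P25)
P22  (by R9: P17)
P9  (by R13: P22, P29, P54)
P18  (by R1: P9)
P51  (by R27: P18, P27)
P56  (by R17: P51)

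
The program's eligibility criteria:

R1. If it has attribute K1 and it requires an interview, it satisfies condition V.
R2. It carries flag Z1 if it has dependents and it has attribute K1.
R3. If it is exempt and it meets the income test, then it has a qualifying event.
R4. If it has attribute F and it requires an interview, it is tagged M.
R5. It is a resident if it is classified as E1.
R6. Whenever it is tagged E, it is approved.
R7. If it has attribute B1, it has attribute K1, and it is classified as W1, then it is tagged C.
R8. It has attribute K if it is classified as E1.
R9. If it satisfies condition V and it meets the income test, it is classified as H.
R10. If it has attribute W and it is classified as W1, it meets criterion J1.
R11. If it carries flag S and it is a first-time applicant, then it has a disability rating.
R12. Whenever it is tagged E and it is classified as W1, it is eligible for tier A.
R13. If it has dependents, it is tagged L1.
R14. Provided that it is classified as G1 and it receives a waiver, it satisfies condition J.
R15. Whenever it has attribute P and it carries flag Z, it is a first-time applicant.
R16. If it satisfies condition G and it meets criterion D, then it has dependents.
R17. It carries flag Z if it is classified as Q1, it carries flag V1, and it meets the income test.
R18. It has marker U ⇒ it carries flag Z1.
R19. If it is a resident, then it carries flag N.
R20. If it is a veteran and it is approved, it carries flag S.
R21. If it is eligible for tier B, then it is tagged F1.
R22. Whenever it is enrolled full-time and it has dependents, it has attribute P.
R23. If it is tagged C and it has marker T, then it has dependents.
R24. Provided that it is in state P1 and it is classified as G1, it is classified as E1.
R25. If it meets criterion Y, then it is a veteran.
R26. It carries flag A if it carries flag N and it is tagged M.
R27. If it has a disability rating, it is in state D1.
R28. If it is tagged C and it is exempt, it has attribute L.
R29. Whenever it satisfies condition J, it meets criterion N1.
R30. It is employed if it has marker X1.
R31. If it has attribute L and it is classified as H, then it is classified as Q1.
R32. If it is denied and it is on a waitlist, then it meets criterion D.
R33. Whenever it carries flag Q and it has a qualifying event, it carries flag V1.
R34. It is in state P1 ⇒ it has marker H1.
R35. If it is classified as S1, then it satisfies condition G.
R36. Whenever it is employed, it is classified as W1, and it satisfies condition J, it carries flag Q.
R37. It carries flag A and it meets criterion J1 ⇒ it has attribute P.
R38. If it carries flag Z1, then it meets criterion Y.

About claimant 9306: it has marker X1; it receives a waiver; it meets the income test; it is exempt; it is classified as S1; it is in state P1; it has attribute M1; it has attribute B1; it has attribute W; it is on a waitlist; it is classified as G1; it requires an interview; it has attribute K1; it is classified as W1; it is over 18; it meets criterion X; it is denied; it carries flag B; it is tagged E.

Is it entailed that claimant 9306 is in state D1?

Forward chaining from the given facts derives: satisfies condition V, has a qualifying event, is approved, is tagged C, is classified as H, meets criterion J1, is eligible for tier A, satisfies condition J, is classified as E1, has attribute L, meets criterion N1, is employed, is classified as Q1, meets criterion D, has marker H1, satisfies condition G, carries flag Q, is a resident, has attribute K, has dependents, carries flag N, carries flag V1, carries flag Z1, is tagged L1, carries flag Z, meets criterion Y, is a veteran, carries flag S.
The only rule concluding "it is in state D1" is R27, which needs "it has a disability rating"; that is never established.

No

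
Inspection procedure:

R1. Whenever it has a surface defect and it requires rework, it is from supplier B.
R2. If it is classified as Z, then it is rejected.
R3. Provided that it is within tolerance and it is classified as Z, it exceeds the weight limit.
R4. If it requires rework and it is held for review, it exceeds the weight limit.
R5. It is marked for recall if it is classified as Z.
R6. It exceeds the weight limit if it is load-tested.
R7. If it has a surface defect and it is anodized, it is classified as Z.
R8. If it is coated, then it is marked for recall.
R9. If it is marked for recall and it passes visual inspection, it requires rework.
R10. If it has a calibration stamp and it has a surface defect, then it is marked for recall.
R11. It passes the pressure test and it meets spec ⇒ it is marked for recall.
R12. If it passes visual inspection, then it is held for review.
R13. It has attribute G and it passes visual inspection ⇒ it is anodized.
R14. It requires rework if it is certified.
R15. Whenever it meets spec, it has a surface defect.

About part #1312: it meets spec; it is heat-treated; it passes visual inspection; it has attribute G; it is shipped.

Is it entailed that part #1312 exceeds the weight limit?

Yes

By R12 (it passes visual inspection): it is held for review.
By R13 (it has attribute G, it passes visual inspection): it is anodized.
By R15 (it meets spec): it has a surface defect.
By R7 (it has a surface defect, it is anodized): it is classified as Z.
By R5 (it is classified as Z): it is marked for recall.
By R9 (it is marked for recall, it passes visual inspection): it requires rework.
By R4 (it requires rework, it is held for review): it exceeds the weight limit.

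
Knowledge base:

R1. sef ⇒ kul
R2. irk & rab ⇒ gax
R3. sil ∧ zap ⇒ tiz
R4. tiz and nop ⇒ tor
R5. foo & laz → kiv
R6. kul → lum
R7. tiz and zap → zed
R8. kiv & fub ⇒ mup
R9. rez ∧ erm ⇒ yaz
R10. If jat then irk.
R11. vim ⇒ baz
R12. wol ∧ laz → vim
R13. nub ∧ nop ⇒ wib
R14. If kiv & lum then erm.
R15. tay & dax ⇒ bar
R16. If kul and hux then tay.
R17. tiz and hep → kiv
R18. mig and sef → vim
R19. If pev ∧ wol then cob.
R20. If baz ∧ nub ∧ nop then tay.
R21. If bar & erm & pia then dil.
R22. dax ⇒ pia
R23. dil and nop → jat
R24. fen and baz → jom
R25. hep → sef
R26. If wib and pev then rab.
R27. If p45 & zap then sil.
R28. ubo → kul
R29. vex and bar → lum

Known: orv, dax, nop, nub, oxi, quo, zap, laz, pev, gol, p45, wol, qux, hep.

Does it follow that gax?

Yes

vim  (by R12: wol, laz)
wib  (by R13: nub, nop)
pia  (by R22: dax)
sef  (by R25: hep)
rab  (by R26: wib, pev)
sil  (by R27: p45, zap)
kul  (by R1: sef)
tiz  (by R3: sil, zap)
lum  (by R6: kul)
baz  (by R11: vim)
kiv  (by R17: tiz, hep)
tay  (by R20: baz, nub, nop)
erm  (by R14: kiv, lum)
bar  (by R15: tay, dax)
dil  (by R21: bar, erm, pia)
jat  (by R23: dil, nop)
irk  (by R10: jat)
gax  (by R2: irk, rab)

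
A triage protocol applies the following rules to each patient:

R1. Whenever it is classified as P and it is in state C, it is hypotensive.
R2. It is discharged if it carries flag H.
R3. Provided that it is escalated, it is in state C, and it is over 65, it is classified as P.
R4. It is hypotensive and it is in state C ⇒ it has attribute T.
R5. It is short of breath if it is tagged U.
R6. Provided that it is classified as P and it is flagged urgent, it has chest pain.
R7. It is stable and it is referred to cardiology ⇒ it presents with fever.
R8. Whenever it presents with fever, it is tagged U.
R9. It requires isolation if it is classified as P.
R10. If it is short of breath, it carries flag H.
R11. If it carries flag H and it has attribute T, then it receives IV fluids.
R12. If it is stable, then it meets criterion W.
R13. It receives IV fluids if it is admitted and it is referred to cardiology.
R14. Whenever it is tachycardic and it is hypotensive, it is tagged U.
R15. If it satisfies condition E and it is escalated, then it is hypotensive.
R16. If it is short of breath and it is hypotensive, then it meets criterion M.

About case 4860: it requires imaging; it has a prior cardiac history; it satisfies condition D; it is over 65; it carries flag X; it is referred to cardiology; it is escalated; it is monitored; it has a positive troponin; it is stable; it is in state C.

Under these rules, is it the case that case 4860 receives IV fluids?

Yes

By R3 (it is escalated, it is in state C, it is over 65): it is classified as P.
By R7 (it is stable, it is referred to cardiology): it presents with fever.
By R8 (it presents with fever): it is tagged U.
By R1 (it is classified as P, it is in state C): it is hypotensive.
By R4 (it is hypotensive, it is in state C): it has attribute T.
By R5 (it is tagged U): it is short of breath.
By R10 (it is short of breath): it carries flag H.
By R11 (it carries flag H, it has attribute T): it receives IV fluids.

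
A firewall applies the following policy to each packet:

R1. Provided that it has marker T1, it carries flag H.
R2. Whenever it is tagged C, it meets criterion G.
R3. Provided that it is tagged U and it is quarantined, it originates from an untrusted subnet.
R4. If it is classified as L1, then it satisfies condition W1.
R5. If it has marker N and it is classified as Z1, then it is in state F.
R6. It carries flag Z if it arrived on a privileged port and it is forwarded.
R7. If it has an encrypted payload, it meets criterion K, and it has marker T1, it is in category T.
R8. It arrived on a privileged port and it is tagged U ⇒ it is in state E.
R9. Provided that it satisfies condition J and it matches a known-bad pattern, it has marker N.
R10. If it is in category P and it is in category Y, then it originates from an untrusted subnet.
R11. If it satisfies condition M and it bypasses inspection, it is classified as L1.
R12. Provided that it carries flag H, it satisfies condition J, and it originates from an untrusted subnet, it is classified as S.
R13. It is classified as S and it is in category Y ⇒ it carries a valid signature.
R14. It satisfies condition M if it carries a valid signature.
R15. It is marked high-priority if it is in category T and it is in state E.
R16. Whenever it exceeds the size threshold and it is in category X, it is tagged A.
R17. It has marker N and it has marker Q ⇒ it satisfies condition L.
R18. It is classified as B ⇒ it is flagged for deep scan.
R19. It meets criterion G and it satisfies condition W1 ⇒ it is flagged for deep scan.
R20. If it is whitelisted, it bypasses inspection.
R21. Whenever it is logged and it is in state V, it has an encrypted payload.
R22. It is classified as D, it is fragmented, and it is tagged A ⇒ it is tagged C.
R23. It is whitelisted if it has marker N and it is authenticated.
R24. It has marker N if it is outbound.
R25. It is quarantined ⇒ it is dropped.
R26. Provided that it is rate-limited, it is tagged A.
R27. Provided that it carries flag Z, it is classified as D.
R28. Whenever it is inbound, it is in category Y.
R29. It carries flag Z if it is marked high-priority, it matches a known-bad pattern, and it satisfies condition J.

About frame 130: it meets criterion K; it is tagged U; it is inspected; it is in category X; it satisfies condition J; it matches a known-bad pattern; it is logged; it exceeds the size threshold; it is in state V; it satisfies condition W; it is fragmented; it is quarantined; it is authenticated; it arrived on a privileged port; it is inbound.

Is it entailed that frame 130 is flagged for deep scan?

Forward chaining from the given facts derives: originates from an untrusted subnet, is in state E, has marker N, is tagged A, has an encrypted payload, is whitelisted, is dropped, is in category Y, bypasses inspection.
Rules concluding "it is flagged for deep scan": R18 needs "it is classified as B"; R19 needs "it meets criterion G" — none of these are established.

No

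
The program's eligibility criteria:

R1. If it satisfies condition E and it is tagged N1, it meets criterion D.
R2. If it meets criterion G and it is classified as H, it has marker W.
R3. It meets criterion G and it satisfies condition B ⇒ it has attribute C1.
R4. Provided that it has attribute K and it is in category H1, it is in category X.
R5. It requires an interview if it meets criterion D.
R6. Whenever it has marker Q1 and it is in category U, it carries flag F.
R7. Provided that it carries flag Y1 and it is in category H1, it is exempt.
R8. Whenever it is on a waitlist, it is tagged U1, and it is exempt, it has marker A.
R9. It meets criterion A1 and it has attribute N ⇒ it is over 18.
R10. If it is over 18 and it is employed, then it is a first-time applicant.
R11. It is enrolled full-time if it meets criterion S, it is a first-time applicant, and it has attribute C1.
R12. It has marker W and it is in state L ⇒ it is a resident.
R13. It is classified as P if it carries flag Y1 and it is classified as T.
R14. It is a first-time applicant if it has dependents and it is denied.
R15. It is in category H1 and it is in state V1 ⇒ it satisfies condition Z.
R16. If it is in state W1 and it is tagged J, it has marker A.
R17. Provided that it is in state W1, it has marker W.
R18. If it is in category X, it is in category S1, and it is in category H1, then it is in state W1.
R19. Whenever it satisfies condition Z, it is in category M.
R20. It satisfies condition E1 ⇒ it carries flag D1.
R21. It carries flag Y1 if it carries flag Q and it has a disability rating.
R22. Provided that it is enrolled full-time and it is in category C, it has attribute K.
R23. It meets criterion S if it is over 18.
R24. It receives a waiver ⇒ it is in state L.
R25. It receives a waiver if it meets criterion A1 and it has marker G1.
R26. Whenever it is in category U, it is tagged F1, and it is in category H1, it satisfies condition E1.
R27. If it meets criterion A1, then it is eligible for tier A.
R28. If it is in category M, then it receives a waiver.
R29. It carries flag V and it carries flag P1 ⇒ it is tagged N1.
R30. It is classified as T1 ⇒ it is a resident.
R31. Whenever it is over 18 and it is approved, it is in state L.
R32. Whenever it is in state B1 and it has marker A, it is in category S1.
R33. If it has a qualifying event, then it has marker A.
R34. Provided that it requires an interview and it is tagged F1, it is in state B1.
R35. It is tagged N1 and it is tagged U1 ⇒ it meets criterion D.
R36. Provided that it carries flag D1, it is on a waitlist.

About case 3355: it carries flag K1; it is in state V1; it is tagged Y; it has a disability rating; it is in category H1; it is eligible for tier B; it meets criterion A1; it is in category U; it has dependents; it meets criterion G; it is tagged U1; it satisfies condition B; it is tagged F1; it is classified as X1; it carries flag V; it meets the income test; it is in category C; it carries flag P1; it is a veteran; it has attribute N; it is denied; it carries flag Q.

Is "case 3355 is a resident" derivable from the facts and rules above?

By R3 (it meets criterion G, it satisfies condition B): it has attribute C1.
By R9 (it meets criterion A1, it has attribute N): it is over 18.
By R14 (it has dependents, it is denied): it is a first-time applicant.
By R15 (it is in category H1, it is in state V1): it satisfies condition Z.
By R19 (it satisfies condition Z): it is in category M.
By R21 (it carries flag Q, it has a disability rating): it carries flag Y1.
By R23 (it is over 18): it meets criterion S.
By R26 (it is in category U, it is tagged F1, it is in category H1): it satisfies condition E1.
By R28 (it is in category M): it receives a waiver.
By R29 (it carries flag V, it carries flag P1): it is tagged N1.
By R35 (it is tagged N1, it is tagged U1): it meets criterion D.
By R5 (it meets criterion D): it requires an interview.
By R7 (it carries flag Y1, it is in category H1): it is exempt.
By R11 (it meets criterion S, it is a first-time applicant, it has attribute C1): it is enrolled full-time.
By R20 (it satisfies condition E1): it carries flag D1.
By R22 (it is enrolled full-time, it is in category C): it has attribute K.
By R24 (it receives a waiver): it is in state L.
By R34 (it requires an interview, it is tagged F1): it is in state B1.
By R36 (it carries flag D1): it is on a waitlist.
By R4 (it has attribute K, it is in category H1): it is in category X.
By R8 (it is on a waitlist, it is tagged U1, it is exempt): it has marker A.
By R32 (it is in state B1, it has marker A): it is in category S1.
By R18 (it is in category X, it is in category S1, it is in category H1): it is in state W1.
By R17 (it is in state W1): it has marker W.
By R12 (it has marker W, it is in state L): it is a resident.

Yes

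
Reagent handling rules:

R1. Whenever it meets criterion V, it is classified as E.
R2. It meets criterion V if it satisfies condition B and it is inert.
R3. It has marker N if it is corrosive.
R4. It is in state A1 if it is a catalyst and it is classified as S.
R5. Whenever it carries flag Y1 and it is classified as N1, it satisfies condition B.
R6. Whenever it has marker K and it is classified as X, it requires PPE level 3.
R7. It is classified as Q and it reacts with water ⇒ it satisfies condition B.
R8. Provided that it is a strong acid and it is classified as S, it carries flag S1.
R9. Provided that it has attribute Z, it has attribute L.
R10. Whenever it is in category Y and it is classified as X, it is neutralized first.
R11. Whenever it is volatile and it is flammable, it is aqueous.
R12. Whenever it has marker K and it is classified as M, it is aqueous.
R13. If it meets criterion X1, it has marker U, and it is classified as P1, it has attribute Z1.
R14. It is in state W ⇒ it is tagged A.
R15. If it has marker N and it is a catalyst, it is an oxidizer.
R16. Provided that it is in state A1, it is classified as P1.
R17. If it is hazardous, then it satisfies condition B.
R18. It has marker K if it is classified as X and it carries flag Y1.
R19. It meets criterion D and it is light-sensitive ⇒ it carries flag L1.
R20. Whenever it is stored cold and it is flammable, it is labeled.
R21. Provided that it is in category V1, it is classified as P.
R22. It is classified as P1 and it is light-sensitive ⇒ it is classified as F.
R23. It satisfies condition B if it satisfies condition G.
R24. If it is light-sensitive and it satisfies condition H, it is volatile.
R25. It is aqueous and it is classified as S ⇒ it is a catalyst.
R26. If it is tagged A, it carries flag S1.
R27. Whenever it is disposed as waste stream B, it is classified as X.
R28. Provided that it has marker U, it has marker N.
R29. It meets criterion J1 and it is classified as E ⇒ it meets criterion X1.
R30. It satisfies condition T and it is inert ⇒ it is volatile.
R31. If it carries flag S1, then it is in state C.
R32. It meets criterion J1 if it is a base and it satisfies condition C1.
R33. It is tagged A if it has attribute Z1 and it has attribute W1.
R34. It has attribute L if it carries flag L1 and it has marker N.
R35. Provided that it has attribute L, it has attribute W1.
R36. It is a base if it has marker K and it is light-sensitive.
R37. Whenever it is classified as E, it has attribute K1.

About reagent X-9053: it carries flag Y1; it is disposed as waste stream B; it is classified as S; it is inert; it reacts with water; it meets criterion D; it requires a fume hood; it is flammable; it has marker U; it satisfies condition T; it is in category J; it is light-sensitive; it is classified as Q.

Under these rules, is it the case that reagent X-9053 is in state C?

Forward chaining from the given facts derives: satisfies condition B, carries flag L1, is classified as X, has marker N, is volatile, has attribute L, has attribute W1, meets criterion V, is aqueous, has marker K, is a catalyst, is a base, is classified as E, is in state A1, requires PPE level 3, is an oxidizer, is classified as P1, is classified as F, has attribute K1.
The only rule concluding "it is in state C" is R31, which needs "it carries flag S1"; that is never established.

No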